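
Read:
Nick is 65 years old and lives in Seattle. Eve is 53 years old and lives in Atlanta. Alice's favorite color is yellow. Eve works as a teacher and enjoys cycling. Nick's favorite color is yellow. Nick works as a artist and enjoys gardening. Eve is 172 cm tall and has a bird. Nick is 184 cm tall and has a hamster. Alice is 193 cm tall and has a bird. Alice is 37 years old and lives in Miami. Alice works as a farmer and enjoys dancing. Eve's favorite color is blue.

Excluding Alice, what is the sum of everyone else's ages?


Sum (excluding Alice): 118

118


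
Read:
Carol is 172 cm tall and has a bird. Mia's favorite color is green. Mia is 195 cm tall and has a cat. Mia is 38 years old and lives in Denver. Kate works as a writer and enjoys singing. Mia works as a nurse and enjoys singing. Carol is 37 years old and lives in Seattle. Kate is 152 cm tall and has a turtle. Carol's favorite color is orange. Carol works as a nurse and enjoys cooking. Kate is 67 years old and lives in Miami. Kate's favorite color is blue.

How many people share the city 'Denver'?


Count: 1

1


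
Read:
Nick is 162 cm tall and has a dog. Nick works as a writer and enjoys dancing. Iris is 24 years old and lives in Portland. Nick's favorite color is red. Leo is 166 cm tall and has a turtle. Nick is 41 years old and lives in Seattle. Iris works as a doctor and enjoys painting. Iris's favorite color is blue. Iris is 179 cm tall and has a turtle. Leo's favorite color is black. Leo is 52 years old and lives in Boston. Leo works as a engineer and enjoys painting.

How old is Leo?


Leo is 52 years old

52


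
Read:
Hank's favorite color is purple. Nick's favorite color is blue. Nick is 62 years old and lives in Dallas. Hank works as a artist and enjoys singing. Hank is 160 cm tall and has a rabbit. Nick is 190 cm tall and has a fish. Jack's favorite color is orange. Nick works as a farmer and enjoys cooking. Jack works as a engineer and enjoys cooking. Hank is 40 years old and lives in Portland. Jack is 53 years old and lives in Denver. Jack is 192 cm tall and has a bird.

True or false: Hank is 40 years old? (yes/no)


Hank is actually 40. yes

yes


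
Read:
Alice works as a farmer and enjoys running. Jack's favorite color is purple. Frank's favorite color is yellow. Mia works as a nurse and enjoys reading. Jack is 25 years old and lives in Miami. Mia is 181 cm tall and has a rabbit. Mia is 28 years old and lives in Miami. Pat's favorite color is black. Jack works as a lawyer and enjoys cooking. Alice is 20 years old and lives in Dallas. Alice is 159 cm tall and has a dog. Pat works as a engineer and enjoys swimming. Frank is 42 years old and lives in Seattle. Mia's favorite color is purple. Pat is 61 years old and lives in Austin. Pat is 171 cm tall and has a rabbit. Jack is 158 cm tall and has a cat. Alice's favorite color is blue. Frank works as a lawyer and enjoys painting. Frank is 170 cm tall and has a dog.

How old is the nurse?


The nurse is Mia, age 28

28


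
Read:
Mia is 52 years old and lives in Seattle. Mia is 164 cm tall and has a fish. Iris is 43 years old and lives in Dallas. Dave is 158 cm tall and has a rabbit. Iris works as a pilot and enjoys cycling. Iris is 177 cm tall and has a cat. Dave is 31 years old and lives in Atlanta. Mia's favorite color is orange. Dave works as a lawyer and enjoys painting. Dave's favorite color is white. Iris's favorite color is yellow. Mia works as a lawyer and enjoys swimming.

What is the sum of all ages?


31+43+52 = 126

126


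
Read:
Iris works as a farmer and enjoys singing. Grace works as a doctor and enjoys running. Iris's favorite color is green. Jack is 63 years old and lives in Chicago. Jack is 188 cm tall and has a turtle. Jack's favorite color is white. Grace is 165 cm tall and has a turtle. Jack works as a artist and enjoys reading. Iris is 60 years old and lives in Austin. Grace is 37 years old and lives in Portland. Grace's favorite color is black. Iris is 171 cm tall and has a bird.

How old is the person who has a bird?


Person with bird is Iris, age 60

60


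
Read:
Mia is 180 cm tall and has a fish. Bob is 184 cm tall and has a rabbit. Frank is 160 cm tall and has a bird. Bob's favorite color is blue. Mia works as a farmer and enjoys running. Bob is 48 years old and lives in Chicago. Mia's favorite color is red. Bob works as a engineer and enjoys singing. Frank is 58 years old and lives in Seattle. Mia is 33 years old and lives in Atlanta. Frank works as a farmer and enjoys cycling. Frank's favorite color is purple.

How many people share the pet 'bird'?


Count: 1

1


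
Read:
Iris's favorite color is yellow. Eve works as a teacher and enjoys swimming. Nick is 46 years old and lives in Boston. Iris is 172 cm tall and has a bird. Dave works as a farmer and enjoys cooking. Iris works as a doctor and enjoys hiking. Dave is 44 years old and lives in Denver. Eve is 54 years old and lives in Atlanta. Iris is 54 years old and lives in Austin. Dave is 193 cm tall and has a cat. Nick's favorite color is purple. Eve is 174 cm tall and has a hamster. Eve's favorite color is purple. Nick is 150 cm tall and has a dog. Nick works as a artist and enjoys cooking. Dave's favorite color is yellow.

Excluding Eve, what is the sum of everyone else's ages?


Sum (excluding Eve): 144

144


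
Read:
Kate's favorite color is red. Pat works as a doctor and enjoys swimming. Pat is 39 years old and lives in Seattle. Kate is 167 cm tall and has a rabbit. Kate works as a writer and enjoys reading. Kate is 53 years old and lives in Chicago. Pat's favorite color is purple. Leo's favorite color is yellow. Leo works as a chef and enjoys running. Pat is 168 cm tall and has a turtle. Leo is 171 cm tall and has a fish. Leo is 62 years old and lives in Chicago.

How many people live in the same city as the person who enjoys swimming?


Person with hobby swimming is Pat, city Seattle. Count = 1

1


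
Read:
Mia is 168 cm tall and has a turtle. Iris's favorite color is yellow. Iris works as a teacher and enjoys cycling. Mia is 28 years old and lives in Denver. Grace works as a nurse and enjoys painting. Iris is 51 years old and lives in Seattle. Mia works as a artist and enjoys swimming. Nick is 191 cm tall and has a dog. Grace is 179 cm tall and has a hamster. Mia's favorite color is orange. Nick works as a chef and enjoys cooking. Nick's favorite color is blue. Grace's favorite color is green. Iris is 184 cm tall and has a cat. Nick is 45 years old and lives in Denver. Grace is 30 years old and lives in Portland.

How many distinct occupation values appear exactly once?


Unique occupation values: 4

4


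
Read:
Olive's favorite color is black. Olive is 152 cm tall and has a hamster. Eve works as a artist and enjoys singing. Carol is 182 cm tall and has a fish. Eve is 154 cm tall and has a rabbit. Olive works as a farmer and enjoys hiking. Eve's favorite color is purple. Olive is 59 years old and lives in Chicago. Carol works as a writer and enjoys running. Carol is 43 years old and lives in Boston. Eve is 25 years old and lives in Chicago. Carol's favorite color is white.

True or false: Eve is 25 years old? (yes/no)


Eve is actually 25. yes

yes


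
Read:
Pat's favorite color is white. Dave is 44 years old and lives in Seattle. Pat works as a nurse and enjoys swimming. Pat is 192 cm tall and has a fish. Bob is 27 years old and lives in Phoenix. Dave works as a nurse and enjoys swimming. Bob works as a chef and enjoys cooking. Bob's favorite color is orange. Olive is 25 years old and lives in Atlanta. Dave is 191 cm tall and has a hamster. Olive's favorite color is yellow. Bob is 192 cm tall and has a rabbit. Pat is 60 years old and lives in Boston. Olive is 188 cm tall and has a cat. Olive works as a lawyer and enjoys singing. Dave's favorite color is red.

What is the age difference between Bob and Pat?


|27 - 60| = 33

33


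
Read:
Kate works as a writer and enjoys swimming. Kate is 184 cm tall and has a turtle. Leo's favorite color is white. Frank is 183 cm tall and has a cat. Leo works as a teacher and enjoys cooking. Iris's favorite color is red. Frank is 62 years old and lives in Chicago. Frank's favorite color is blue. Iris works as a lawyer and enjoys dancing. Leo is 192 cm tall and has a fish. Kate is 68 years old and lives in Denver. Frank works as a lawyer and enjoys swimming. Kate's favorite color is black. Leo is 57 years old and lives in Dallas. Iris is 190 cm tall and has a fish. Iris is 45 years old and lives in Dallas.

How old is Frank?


Frank is 62 years old

62


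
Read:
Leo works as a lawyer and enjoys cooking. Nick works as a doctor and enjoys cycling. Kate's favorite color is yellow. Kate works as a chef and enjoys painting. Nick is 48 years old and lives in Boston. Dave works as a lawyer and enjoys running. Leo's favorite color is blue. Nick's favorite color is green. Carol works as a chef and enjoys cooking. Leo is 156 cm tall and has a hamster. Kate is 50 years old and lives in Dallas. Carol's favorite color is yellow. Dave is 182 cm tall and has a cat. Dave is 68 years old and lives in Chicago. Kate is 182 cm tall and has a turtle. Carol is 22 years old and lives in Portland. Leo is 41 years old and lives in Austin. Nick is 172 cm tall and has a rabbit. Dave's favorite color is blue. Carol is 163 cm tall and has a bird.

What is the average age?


Sum=229, n=5, avg=45.8

45.8


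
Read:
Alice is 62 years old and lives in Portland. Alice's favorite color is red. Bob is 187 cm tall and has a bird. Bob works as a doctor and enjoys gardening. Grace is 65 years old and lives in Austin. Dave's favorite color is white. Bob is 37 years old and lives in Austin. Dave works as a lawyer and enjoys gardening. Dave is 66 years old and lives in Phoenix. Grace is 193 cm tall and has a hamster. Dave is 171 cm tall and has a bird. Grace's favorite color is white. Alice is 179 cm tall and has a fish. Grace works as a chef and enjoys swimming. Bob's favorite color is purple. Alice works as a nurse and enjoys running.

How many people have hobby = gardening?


Count: 2

2


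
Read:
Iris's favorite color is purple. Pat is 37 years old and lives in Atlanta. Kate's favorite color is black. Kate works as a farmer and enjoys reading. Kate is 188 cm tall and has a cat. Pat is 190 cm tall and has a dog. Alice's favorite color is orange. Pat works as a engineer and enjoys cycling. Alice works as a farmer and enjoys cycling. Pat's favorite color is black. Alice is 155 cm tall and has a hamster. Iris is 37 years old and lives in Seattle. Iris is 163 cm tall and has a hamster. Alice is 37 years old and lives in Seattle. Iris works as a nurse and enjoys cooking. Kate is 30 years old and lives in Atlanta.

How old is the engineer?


The engineer is Pat, age 37

37


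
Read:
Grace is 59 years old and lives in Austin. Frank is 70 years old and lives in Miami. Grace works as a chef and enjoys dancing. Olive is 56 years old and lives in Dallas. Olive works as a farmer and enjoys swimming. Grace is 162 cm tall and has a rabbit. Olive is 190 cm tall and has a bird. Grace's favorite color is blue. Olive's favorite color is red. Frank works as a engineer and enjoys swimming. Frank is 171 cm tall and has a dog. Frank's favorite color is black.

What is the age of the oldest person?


Oldest: Frank at 70

70


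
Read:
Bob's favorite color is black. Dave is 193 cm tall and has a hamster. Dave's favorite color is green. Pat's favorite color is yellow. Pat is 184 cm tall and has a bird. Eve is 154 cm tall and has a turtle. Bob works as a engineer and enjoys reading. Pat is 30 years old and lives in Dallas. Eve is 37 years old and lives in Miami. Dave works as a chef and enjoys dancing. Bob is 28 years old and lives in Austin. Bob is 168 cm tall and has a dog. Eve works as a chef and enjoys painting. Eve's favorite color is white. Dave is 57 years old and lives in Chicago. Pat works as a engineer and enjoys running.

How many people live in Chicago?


Count in Chicago: 1

1


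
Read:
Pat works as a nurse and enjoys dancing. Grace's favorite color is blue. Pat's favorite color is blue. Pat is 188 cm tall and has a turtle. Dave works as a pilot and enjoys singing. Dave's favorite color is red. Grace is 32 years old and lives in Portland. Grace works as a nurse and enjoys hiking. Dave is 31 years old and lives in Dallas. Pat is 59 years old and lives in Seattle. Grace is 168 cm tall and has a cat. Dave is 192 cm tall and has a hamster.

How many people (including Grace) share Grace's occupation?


Grace is a nurse. Count = 2

2


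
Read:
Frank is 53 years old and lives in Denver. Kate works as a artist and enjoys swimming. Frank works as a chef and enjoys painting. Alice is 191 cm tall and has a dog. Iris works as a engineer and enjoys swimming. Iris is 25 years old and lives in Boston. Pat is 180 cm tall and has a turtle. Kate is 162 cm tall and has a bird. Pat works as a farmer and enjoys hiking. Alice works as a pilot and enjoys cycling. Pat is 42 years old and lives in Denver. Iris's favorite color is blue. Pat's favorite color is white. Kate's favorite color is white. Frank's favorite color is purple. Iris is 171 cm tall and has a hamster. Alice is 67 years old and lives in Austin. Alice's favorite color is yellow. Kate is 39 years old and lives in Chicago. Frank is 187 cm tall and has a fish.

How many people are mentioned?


People: Pat, Kate, Alice, Iris, Frank. Count = 5

5


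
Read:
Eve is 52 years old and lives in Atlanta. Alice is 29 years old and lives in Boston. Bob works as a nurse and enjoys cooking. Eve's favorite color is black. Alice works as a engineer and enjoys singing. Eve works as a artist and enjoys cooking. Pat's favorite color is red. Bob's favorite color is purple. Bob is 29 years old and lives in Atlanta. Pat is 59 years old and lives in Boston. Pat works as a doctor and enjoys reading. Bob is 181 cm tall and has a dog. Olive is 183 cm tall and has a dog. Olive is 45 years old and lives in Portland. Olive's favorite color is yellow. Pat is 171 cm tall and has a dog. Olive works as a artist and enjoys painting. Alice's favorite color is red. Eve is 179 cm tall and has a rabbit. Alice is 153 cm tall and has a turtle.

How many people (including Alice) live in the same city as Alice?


Alice lives in Boston. Count = 2

2


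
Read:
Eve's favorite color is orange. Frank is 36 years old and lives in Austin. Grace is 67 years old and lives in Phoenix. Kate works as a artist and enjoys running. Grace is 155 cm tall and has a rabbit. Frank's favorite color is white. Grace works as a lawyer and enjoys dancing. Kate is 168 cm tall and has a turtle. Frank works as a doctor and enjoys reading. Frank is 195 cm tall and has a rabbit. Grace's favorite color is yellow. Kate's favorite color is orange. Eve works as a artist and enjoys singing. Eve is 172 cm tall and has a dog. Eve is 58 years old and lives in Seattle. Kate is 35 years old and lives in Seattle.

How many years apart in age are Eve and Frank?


58 vs 36, diff = 22

22


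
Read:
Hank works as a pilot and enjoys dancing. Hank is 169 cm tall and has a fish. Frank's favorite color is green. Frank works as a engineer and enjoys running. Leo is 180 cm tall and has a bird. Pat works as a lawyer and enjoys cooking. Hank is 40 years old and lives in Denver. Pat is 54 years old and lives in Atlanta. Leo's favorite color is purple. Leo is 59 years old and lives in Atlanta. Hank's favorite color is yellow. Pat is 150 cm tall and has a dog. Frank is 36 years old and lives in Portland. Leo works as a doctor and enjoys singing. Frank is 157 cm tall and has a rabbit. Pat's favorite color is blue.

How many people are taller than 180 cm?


Taller than 180: 0

0


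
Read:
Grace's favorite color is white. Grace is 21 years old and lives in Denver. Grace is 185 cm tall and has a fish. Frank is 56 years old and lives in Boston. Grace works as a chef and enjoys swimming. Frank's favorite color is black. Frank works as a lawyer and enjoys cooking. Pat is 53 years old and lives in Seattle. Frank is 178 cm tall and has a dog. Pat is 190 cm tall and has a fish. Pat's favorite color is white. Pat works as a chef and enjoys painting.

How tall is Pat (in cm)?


Pat is 190 cm tall

190


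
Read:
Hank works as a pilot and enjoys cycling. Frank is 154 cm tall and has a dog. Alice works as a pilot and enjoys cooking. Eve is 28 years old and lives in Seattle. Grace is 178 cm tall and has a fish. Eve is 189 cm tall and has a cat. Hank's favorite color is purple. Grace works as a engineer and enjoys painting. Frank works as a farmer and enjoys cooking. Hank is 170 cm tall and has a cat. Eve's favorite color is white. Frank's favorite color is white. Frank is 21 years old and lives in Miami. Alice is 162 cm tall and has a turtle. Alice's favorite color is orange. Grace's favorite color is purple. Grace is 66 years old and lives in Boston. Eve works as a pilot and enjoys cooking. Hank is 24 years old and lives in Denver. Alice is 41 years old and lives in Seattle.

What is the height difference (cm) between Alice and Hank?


|162 - 170| = 8

8


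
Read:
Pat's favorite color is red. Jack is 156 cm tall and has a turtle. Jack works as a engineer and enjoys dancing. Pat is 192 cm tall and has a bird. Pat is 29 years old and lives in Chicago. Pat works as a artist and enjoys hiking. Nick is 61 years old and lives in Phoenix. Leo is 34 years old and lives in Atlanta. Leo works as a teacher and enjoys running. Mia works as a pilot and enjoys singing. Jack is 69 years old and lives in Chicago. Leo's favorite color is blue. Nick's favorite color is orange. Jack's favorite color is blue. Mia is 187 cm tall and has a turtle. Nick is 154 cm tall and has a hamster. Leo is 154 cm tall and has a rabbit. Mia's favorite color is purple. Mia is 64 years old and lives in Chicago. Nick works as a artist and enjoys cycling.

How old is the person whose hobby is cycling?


Person with hobby=cycling is Nick, age 61

61


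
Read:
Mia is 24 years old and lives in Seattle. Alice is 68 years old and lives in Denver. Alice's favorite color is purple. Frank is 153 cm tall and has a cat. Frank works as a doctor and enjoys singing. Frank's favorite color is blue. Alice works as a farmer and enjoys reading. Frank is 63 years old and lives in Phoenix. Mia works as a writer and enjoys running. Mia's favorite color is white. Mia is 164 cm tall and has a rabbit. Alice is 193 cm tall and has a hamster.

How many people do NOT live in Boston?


Not in Boston: 3

3


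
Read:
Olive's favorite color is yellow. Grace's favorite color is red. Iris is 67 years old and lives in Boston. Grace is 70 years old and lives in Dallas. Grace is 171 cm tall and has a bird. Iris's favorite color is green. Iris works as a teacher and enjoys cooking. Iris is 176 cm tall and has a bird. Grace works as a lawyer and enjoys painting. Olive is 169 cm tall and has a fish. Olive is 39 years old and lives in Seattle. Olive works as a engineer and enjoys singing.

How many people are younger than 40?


Filter: 1

1


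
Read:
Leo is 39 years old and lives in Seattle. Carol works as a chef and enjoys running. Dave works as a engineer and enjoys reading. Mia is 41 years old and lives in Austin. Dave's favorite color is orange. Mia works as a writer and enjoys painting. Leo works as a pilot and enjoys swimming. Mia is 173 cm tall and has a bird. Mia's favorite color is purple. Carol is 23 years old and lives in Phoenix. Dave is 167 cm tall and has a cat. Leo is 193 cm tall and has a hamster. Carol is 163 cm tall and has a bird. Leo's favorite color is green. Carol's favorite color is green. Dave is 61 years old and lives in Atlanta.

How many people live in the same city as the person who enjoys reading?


Person with hobby reading is Dave, city Atlanta. Count = 1

1


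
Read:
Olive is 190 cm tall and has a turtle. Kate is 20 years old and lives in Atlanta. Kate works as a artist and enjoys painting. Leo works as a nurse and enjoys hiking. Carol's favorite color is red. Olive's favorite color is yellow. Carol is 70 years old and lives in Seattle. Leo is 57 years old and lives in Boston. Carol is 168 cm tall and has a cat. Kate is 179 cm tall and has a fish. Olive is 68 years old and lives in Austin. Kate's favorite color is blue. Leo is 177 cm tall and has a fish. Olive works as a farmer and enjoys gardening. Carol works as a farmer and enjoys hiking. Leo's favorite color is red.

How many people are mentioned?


People: Carol, Kate, Leo, Olive. Count = 4

4


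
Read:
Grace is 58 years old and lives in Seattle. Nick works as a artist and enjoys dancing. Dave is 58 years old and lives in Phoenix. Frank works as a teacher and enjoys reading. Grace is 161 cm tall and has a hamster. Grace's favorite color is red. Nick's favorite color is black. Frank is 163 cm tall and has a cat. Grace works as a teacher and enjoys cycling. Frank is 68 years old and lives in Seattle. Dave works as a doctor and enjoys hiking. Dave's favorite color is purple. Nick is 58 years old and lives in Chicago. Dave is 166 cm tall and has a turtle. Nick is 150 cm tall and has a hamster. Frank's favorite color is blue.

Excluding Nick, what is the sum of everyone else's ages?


Sum (excluding Nick): 184

184


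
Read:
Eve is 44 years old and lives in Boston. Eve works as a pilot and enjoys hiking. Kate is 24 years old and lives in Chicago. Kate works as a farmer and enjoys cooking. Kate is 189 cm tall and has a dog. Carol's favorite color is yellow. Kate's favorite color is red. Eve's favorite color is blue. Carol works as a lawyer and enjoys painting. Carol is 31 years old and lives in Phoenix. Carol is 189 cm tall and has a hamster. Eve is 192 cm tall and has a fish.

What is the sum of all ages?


44+24+31 = 99

99


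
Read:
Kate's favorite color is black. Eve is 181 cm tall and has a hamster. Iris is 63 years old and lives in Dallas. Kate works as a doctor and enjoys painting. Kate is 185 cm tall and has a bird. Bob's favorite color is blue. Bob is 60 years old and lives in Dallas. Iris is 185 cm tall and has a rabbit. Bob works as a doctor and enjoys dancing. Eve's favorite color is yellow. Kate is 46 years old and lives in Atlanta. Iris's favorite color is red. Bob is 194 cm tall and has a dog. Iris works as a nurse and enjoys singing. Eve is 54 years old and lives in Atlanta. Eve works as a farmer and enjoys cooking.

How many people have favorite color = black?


Count: 1

1


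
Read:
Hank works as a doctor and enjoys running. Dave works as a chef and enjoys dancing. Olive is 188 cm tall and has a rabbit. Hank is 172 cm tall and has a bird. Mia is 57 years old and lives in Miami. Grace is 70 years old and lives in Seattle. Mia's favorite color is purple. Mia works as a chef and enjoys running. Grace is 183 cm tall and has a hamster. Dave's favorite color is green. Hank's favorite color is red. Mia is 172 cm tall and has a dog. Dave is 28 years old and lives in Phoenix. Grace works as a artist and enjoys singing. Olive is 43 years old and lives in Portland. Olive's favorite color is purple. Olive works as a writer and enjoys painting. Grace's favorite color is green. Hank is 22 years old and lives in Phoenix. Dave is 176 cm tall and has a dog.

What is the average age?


Sum=220, n=5, avg=44

44


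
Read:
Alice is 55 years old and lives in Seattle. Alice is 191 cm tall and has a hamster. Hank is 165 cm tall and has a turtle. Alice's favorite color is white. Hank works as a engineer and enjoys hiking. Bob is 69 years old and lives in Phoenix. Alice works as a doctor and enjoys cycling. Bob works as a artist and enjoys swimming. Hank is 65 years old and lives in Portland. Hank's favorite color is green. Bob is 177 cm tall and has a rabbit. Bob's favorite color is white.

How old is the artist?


The artist is Bob, age 69

69


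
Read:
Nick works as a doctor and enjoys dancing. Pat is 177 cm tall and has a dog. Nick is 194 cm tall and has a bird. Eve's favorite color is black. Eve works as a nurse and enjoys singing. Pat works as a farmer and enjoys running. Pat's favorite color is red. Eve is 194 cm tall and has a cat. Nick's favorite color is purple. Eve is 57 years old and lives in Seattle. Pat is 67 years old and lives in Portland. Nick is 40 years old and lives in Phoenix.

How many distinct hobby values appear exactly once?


Unique hobby values: 3

3


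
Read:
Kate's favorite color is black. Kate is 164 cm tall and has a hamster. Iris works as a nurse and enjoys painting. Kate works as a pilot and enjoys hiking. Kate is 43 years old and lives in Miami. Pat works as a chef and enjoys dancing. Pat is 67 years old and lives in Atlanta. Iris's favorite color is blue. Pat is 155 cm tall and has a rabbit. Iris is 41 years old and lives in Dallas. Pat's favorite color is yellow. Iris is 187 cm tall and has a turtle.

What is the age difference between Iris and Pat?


|41 - 67| = 26

26


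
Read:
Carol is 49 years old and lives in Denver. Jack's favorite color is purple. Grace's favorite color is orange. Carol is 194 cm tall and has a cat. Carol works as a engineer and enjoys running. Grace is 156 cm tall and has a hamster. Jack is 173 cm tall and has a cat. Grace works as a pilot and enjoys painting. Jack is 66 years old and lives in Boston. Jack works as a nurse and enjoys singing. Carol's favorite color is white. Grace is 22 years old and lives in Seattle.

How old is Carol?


Carol is 49 years old

49


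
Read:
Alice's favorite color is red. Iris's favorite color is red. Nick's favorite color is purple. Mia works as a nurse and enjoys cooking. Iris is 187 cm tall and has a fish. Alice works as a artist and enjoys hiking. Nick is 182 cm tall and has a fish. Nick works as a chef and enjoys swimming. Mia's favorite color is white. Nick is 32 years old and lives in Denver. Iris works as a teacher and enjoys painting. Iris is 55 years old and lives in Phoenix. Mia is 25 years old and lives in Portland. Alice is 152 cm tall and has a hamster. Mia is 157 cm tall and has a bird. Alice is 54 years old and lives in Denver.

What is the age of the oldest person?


Oldest: Iris at 55

55


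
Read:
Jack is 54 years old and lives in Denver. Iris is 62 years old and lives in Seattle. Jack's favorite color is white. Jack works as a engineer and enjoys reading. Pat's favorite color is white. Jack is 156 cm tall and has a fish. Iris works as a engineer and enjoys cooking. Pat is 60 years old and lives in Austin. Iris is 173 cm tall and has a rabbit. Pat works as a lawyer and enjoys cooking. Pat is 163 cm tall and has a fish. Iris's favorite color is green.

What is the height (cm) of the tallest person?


Tallest: Iris at 173 cm

173


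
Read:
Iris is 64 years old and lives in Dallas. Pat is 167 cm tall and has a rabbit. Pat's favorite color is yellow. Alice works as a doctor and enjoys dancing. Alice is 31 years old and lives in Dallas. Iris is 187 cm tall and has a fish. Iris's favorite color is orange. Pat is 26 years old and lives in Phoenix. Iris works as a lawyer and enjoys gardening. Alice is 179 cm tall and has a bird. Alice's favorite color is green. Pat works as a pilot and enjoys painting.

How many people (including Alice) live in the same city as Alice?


Alice lives in Dallas. Count = 2

2


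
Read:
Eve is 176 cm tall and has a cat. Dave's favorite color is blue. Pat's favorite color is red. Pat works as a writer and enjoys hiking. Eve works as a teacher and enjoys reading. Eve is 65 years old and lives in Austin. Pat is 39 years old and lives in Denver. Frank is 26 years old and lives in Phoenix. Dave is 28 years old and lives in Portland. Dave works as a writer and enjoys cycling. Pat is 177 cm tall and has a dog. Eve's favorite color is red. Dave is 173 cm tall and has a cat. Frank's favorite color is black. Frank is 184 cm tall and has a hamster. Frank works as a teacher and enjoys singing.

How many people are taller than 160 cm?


Taller than 160: 4

4


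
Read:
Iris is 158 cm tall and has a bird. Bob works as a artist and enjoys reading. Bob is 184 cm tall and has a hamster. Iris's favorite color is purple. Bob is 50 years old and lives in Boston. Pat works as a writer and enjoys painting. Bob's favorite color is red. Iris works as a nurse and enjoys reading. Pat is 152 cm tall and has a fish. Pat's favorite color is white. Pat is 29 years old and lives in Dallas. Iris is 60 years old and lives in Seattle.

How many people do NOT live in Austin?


Not in Austin: 3

3


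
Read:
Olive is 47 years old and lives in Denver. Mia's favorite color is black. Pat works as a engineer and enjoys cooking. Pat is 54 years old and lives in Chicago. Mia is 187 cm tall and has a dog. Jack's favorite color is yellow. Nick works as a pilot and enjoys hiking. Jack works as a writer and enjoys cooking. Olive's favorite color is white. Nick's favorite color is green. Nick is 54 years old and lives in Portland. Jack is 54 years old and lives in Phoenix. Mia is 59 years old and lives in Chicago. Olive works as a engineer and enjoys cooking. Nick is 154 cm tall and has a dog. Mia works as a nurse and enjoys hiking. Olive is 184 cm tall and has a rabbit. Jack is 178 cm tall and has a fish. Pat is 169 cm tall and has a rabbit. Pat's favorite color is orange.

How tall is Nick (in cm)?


Nick is 154 cm tall

154


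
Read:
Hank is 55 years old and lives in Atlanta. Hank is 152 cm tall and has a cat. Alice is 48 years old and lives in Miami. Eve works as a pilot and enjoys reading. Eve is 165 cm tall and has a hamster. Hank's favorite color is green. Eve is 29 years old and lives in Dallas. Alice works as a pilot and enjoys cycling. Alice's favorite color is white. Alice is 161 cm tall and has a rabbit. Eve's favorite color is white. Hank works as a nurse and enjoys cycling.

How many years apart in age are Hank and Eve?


55 vs 29, diff = 26

26


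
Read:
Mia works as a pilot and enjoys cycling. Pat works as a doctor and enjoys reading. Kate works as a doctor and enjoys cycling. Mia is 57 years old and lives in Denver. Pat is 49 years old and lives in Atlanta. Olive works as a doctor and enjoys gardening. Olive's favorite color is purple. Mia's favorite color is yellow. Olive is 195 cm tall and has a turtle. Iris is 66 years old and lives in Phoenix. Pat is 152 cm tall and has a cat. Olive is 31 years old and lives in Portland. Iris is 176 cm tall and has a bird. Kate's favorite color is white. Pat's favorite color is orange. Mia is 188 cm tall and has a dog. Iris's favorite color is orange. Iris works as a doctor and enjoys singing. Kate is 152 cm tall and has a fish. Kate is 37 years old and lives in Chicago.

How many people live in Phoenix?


Count in Phoenix: 1

1


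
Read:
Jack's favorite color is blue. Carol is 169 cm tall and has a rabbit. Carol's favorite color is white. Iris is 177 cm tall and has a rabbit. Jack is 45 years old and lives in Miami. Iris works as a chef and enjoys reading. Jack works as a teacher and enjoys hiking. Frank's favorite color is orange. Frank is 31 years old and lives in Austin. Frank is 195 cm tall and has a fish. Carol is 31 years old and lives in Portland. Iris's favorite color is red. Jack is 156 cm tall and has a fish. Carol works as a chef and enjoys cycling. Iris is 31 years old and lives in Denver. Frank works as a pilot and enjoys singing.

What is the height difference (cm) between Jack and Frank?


|156 - 195| = 39

39


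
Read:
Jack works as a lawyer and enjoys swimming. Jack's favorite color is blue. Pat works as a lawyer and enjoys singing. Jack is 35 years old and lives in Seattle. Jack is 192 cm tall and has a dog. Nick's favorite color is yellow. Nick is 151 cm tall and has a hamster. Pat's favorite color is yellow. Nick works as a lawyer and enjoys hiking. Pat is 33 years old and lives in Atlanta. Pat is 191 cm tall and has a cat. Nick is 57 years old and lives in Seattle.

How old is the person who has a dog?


Person with dog is Jack, age 35

35


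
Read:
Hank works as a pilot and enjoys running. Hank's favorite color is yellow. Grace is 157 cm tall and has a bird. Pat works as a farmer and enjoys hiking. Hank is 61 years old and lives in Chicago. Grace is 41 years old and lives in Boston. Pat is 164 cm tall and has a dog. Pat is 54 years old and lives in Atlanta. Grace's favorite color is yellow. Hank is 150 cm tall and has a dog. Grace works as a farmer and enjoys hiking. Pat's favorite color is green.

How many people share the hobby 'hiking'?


Count: 2

2


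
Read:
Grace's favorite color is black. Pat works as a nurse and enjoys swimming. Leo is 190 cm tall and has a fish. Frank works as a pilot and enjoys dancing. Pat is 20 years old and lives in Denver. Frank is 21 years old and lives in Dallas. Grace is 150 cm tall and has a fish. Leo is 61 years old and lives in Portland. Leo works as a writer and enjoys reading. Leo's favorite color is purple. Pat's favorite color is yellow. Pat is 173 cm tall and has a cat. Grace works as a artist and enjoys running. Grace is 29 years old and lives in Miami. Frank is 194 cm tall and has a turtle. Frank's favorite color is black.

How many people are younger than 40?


Filter: 3

3


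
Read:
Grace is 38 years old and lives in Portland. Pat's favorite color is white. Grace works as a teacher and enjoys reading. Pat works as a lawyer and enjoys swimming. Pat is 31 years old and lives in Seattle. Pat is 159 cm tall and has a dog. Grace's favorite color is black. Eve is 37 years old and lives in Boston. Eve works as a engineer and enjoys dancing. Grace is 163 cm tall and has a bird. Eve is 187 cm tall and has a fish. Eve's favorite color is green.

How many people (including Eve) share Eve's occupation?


Eve is a engineer. Count = 1

1


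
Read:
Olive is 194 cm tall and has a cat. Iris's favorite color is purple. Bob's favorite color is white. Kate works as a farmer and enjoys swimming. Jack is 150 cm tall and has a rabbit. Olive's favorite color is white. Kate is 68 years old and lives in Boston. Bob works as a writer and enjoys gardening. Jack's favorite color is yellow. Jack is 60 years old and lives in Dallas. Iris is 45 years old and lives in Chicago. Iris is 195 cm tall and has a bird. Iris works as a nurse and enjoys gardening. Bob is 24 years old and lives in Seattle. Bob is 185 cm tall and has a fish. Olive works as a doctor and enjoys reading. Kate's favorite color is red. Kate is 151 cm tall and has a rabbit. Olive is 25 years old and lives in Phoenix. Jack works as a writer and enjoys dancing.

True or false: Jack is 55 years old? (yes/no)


Jack is actually 60. no

no


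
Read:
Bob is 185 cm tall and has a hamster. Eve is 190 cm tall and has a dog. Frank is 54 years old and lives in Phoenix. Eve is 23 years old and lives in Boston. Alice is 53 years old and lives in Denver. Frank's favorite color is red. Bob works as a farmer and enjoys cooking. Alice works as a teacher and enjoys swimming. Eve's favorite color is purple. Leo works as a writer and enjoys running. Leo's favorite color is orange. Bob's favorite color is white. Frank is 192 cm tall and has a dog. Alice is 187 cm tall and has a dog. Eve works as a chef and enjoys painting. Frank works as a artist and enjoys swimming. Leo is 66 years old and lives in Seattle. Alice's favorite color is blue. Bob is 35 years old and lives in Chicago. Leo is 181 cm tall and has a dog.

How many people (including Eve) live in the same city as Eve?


Eve lives in Boston. Count = 1

1


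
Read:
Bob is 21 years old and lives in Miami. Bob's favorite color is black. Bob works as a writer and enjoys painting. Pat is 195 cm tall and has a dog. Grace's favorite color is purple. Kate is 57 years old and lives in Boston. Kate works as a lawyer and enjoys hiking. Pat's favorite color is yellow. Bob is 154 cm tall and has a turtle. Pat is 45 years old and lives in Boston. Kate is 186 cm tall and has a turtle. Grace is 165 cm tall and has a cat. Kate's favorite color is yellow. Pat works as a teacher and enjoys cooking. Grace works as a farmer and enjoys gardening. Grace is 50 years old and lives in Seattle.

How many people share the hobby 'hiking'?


Count: 1

1


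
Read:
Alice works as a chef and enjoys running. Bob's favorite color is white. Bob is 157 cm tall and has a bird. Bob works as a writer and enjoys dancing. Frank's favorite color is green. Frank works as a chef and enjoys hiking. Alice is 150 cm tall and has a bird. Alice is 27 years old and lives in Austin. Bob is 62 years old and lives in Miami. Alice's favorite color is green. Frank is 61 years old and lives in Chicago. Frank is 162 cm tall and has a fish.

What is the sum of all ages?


62+27+61 = 150

150


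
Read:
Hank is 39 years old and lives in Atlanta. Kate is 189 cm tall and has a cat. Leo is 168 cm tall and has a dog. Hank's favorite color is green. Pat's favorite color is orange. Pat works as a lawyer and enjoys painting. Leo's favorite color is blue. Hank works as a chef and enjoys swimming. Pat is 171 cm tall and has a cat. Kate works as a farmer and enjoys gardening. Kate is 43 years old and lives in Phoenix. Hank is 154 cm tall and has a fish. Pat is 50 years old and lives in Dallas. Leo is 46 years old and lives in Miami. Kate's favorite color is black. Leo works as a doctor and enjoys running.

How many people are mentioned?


People: Kate, Leo, Pat, Hank. Count = 4

4


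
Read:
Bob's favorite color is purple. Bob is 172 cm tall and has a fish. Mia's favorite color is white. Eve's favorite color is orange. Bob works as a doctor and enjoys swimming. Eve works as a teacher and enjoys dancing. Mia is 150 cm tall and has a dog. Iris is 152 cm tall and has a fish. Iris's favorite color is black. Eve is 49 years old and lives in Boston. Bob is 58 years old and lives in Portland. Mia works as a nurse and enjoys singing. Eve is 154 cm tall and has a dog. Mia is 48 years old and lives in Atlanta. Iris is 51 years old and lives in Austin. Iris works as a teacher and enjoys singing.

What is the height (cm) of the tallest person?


Tallest: Bob at 172 cm

172


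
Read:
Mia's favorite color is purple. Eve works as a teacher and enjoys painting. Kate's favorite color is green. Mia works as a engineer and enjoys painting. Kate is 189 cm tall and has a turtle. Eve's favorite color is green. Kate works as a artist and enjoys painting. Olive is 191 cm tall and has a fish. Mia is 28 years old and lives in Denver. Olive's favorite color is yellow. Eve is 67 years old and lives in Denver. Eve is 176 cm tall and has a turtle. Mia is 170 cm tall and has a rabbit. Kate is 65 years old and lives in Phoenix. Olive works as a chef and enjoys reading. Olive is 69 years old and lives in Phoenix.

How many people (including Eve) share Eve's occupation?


Eve is a teacher. Count = 1

1


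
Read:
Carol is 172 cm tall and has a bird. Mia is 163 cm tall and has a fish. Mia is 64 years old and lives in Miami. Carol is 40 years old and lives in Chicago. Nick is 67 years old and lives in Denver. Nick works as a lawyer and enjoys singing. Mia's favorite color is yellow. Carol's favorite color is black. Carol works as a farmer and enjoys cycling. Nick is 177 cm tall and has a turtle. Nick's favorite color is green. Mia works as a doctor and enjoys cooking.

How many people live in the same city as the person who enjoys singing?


Person with hobby singing is Nick, city Denver. Count = 1

1


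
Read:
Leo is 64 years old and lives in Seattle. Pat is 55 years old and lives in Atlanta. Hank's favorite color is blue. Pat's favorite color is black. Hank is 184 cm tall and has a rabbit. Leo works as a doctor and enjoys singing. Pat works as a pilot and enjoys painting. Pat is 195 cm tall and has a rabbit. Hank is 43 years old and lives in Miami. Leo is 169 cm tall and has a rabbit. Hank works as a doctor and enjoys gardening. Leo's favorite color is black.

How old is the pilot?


The pilot is Pat, age 55

55


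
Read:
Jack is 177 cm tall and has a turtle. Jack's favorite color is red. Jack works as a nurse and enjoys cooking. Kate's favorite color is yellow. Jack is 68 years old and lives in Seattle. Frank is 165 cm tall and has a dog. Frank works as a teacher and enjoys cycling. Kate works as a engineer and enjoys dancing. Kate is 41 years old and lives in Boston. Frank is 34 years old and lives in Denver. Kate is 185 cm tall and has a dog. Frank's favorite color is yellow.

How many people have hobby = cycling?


Count: 1

1
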